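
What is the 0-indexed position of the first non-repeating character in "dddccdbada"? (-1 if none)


Input: dddccdbada
Character frequencies:
  'a': 2
  'b': 1
  'c': 2
  'd': 5
Scanning left to right for freq == 1:
  Position 0 ('d'): freq=5, skip
  Position 1 ('d'): freq=5, skip
  Position 2 ('d'): freq=5, skip
  Position 3 ('c'): freq=2, skip
  Position 4 ('c'): freq=2, skip
  Position 5 ('d'): freq=5, skip
  Position 6 ('b'): unique! => answer = 6

6


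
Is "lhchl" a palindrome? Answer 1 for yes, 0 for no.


Input: lhchl
Reversed: lhchl
  Compare pos 0 ('l') with pos 4 ('l'): match
  Compare pos 1 ('h') with pos 3 ('h'): match
Result: palindrome

1


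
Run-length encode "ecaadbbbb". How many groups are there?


Input: ecaadbbbb
Scanning for consecutive runs:
  Group 1: 'e' x 1 (positions 0-0)
  Group 2: 'c' x 1 (positions 1-1)
  Group 3: 'a' x 2 (positions 2-3)
  Group 4: 'd' x 1 (positions 4-4)
  Group 5: 'b' x 4 (positions 5-8)
Total groups: 5

5


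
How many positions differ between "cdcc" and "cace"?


Comparing "cdcc" and "cace" position by position:
  Position 0: 'c' vs 'c' => same
  Position 1: 'd' vs 'a' => DIFFER
  Position 2: 'c' vs 'c' => same
  Position 3: 'c' vs 'e' => DIFFER
Positions that differ: 2

2


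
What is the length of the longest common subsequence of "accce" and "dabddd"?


LCS of "accce" and "dabddd"
DP table:
           d    a    b    d    d    d
      0    0    0    0    0    0    0
  a   0    0    1    1    1    1    1
  c   0    0    1    1    1    1    1
  c   0    0    1    1    1    1    1
  c   0    0    1    1    1    1    1
  e   0    0    1    1    1    1    1
LCS length = dp[5][6] = 1

1


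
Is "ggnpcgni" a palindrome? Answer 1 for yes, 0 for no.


Input: ggnpcgni
Reversed: ingcpngg
  Compare pos 0 ('g') with pos 7 ('i'): MISMATCH
  Compare pos 1 ('g') with pos 6 ('n'): MISMATCH
  Compare pos 2 ('n') with pos 5 ('g'): MISMATCH
  Compare pos 3 ('p') with pos 4 ('c'): MISMATCH
Result: not a palindrome

0


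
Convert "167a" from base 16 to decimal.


Input: "167a" in base 16
Positional expansion:
  Digit '1' (value 1) x 16^3 = 4096
  Digit '6' (value 6) x 16^2 = 1536
  Digit '7' (value 7) x 16^1 = 112
  Digit 'a' (value 10) x 16^0 = 10
Sum = 5754

5754


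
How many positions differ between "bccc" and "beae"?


Comparing "bccc" and "beae" position by position:
  Position 0: 'b' vs 'b' => same
  Position 1: 'c' vs 'e' => DIFFER
  Position 2: 'c' vs 'a' => DIFFER
  Position 3: 'c' vs 'e' => DIFFER
Positions that differ: 3

3


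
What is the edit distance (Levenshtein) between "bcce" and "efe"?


Computing edit distance: "bcce" -> "efe"
DP table:
           e    f    e
      0    1    2    3
  b   1    1    2    3
  c   2    2    2    3
  c   3    3    3    3
  e   4    3    4    3
Edit distance = dp[4][3] = 3

3


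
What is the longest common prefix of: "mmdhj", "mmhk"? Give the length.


Words: mmdhj, mmhk
  Position 0: all 'm' => match
  Position 1: all 'm' => match
  Position 2: ('d', 'h') => mismatch, stop
LCP = "mm" (length 2)

2


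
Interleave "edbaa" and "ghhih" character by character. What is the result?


Interleaving "edbaa" and "ghhih":
  Position 0: 'e' from first, 'g' from second => "eg"
  Position 1: 'd' from first, 'h' from second => "dh"
  Position 2: 'b' from first, 'h' from second => "bh"
  Position 3: 'a' from first, 'i' from second => "ai"
  Position 4: 'a' from first, 'h' from second => "ah"
Result: egdhbhaiah

egdhbhaiah


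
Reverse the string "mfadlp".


Input: mfadlp
Reading characters right to left:
  Position 5: 'p'
  Position 4: 'l'
  Position 3: 'd'
  Position 2: 'a'
  Position 1: 'f'
  Position 0: 'm'
Reversed: pldafm

pldafm


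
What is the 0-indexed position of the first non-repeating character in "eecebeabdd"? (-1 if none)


Input: eecebeabdd
Character frequencies:
  'a': 1
  'b': 2
  'c': 1
  'd': 2
  'e': 4
Scanning left to right for freq == 1:
  Position 0 ('e'): freq=4, skip
  Position 1 ('e'): freq=4, skip
  Position 2 ('c'): unique! => answer = 2

2


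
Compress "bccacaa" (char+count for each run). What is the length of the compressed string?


Input: bccacaa
Runs:
  'b' x 1 => "b1"
  'c' x 2 => "c2"
  'a' x 1 => "a1"
  'c' x 1 => "c1"
  'a' x 2 => "a2"
Compressed: "b1c2a1c1a2"
Compressed length: 10

10


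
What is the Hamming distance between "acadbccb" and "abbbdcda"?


Comparing "acadbccb" and "abbbdcda" position by position:
  Position 0: 'a' vs 'a' => same
  Position 1: 'c' vs 'b' => differ
  Position 2: 'a' vs 'b' => differ
  Position 3: 'd' vs 'b' => differ
  Position 4: 'b' vs 'd' => differ
  Position 5: 'c' vs 'c' => same
  Position 6: 'c' vs 'd' => differ
  Position 7: 'b' vs 'a' => differ
Total differences (Hamming distance): 6

6


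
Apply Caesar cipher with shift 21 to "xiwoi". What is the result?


Caesar cipher: shift "xiwoi" by 21
  'x' (pos 23) + 21 = pos 18 = 's'
  'i' (pos 8) + 21 = pos 3 = 'd'
  'w' (pos 22) + 21 = pos 17 = 'r'
  'o' (pos 14) + 21 = pos 9 = 'j'
  'i' (pos 8) + 21 = pos 3 = 'd'
Result: sdrjd

sdrjd


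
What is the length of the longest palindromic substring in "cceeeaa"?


Input: "cceeeaa"
Checking substrings for palindromes:
  [2:5] "eee" (len 3) => palindrome
  [0:2] "cc" (len 2) => palindrome
  [2:4] "ee" (len 2) => palindrome
  [3:5] "ee" (len 2) => palindrome
  [5:7] "aa" (len 2) => palindrome
Longest palindromic substring: "eee" with length 3

3


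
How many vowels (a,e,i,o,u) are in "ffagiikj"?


Input: ffagiikj
Checking each character:
  'f' at position 0: consonant
  'f' at position 1: consonant
  'a' at position 2: vowel (running total: 1)
  'g' at position 3: consonant
  'i' at position 4: vowel (running total: 2)
  'i' at position 5: vowel (running total: 3)
  'k' at position 6: consonant
  'j' at position 7: consonant
Total vowels: 3

3


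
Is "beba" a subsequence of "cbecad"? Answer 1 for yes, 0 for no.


Check if "beba" is a subsequence of "cbecad"
Greedy scan:
  Position 0 ('c'): no match needed
  Position 1 ('b'): matches sub[0] = 'b'
  Position 2 ('e'): matches sub[1] = 'e'
  Position 3 ('c'): no match needed
  Position 4 ('a'): no match needed
  Position 5 ('d'): no match needed
Only matched 2/4 characters => not a subsequence

0


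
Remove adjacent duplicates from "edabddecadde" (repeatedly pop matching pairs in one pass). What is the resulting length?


Input: edabddecadde
Stack-based adjacent duplicate removal:
  Read 'e': push. Stack: e
  Read 'd': push. Stack: ed
  Read 'a': push. Stack: eda
  Read 'b': push. Stack: edab
  Read 'd': push. Stack: edabd
  Read 'd': matches stack top 'd' => pop. Stack: edab
  Read 'e': push. Stack: edabe
  Read 'c': push. Stack: edabec
  Read 'a': push. Stack: edabeca
  Read 'd': push. Stack: edabecad
  Read 'd': matches stack top 'd' => pop. Stack: edabeca
  Read 'e': push. Stack: edabecae
Final stack: "edabecae" (length 8)

8


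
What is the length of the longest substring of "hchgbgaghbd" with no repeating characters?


Input: "hchgbgaghbd"
Sliding window (track last position of each char):
  Position 0 ('h'): window [0,0] length 1 -- new best
  Position 1 ('c'): window [0,1] length 2 -- new best
  Position 2 ('h'): repeat (last at 0), move window start to 1
  Position 2 ('h'): window [1,2] length 2
  Position 3 ('g'): window [1,3] length 3 -- new best
  Position 4 ('b'): window [1,4] length 4 -- new best
  Position 5 ('g'): repeat (last at 3), move window start to 4
  Position 5 ('g'): window [4,5] length 2
  Position 6 ('a'): window [4,6] length 3
  Position 7 ('g'): repeat (last at 5), move window start to 6
  Position 7 ('g'): window [6,7] length 2
  Position 8 ('h'): window [6,8] length 3
  Position 9 ('b'): window [6,9] length 4
  Position 10 ('d'): window [6,10] length 5 -- new best
Longest substring with no repeats: "aghbd" with length 5

5


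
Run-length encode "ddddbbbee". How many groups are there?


Input: ddddbbbee
Scanning for consecutive runs:
  Group 1: 'd' x 4 (positions 0-3)
  Group 2: 'b' x 3 (positions 4-6)
  Group 3: 'e' x 2 (positions 7-8)
Total groups: 3

3


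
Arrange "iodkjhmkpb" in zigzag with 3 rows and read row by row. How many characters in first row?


Zigzag "iodkjhmkpb" into 3 rows:
Placing characters:
  'i' => row 0
  'o' => row 1
  'd' => row 2
  'k' => row 1
  'j' => row 0
  'h' => row 1
  'm' => row 2
  'k' => row 1
  'p' => row 0
  'b' => row 1
Rows:
  Row 0: "ijp"
  Row 1: "okhkb"
  Row 2: "dm"
First row length: 3

3


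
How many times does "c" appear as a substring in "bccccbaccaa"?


Searching for "c" in "bccccbaccaa"
Scanning each position:
  Position 0: "b" => no
  Position 1: "c" => MATCH
  Position 2: "c" => MATCH
  Position 3: "c" => MATCH
  Position 4: "c" => MATCH
  Position 5: "b" => no
  Position 6: "a" => no
  Position 7: "c" => MATCH
  Position 8: "c" => MATCH
  Position 9: "a" => no
  Position 10: "a" => no
Total occurrences: 6

6


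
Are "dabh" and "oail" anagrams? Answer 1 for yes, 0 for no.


Strings: "dabh", "oail"
Sorted first:  abdh
Sorted second: ailo
Differ at position 1: 'b' vs 'i' => not anagrams

0


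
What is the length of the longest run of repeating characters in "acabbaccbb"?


Input: "acabbaccbb"
Scanning for longest run:
  Position 1 ('c'): new char, reset run to 1
  Position 2 ('a'): new char, reset run to 1
  Position 3 ('b'): new char, reset run to 1
  Position 4 ('b'): continues run of 'b', length=2
  Position 5 ('a'): new char, reset run to 1
  Position 6 ('c'): new char, reset run to 1
  Position 7 ('c'): continues run of 'c', length=2
  Position 8 ('b'): new char, reset run to 1
  Position 9 ('b'): continues run of 'b', length=2
Longest run: 'b' with length 2

2


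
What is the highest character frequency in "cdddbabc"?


Input: cdddbabc
Character counts:
  'a': 1
  'b': 2
  'c': 2
  'd': 3
Maximum frequency: 3

3


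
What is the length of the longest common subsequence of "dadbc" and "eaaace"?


LCS of "dadbc" and "eaaace"
DP table:
           e    a    a    a    c    e
      0    0    0    0    0    0    0
  d   0    0    0    0    0    0    0
  a   0    0    1    1    1    1    1
  d   0    0    1    1    1    1    1
  b   0    0    1    1    1    1    1
  c   0    0    1    1    1    2    2
LCS length = dp[5][6] = 2

2


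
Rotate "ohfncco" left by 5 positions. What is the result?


Input: "ohfncco", rotate left by 5
First 5 characters: "ohfnc"
Remaining characters: "co"
Concatenate remaining + first: "co" + "ohfnc" = "coohfnc"

coohfnc


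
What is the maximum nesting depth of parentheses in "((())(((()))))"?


Input: "((())(((()))))"
Tracking depth:
  Position 0 '(': depth becomes 1
  Position 1 '(': depth becomes 2
  Position 2 '(': depth becomes 3
  Position 3 ')': depth becomes 2
  Position 4 ')': depth becomes 1
  Position 5 '(': depth becomes 2
  Position 6 '(': depth becomes 3
  Position 7 '(': depth becomes 4
  Position 8 '(': depth becomes 5
  Position 9 ')': depth becomes 4
  Position 10 ')': depth becomes 3
  Position 11 ')': depth becomes 2
  Position 12 ')': depth becomes 1
  Position 13 ')': depth becomes 0
Maximum depth reached: 5

5


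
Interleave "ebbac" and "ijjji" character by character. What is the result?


Interleaving "ebbac" and "ijjji":
  Position 0: 'e' from first, 'i' from second => "ei"
  Position 1: 'b' from first, 'j' from second => "bj"
  Position 2: 'b' from first, 'j' from second => "bj"
  Position 3: 'a' from first, 'j' from second => "aj"
  Position 4: 'c' from first, 'i' from second => "ci"
Result: eibjbjajci

eibjbjajci


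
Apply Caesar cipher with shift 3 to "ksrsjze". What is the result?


Caesar cipher: shift "ksrsjze" by 3
  'k' (pos 10) + 3 = pos 13 = 'n'
  's' (pos 18) + 3 = pos 21 = 'v'
  'r' (pos 17) + 3 = pos 20 = 'u'
  's' (pos 18) + 3 = pos 21 = 'v'
  'j' (pos 9) + 3 = pos 12 = 'm'
  'z' (pos 25) + 3 = pos 2 = 'c'
  'e' (pos 4) + 3 = pos 7 = 'h'
Result: nvuvmch

nvuvmch


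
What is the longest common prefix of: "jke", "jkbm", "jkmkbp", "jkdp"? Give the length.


Words: jke, jkbm, jkmkbp, jkdp
  Position 0: all 'j' => match
  Position 1: all 'k' => match
  Position 2: ('e', 'b', 'm', 'd') => mismatch, stop
LCP = "jk" (length 2)

2


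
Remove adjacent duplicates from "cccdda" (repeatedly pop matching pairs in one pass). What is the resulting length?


Input: cccdda
Stack-based adjacent duplicate removal:
  Read 'c': push. Stack: c
  Read 'c': matches stack top 'c' => pop. Stack: (empty)
  Read 'c': push. Stack: c
  Read 'd': push. Stack: cd
  Read 'd': matches stack top 'd' => pop. Stack: c
  Read 'a': push. Stack: ca
Final stack: "ca" (length 2)

2


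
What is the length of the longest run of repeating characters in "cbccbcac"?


Input: "cbccbcac"
Scanning for longest run:
  Position 1 ('b'): new char, reset run to 1
  Position 2 ('c'): new char, reset run to 1
  Position 3 ('c'): continues run of 'c', length=2
  Position 4 ('b'): new char, reset run to 1
  Position 5 ('c'): new char, reset run to 1
  Position 6 ('a'): new char, reset run to 1
  Position 7 ('c'): new char, reset run to 1
Longest run: 'c' with length 2

2


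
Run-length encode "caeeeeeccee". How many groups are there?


Input: caeeeeeccee
Scanning for consecutive runs:
  Group 1: 'c' x 1 (positions 0-0)
  Group 2: 'a' x 1 (positions 1-1)
  Group 3: 'e' x 5 (positions 2-6)
  Group 4: 'c' x 2 (positions 7-8)
  Group 5: 'e' x 2 (positions 9-10)
Total groups: 5

5


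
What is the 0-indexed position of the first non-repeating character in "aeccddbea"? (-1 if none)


Input: aeccddbea
Character frequencies:
  'a': 2
  'b': 1
  'c': 2
  'd': 2
  'e': 2
Scanning left to right for freq == 1:
  Position 0 ('a'): freq=2, skip
  Position 1 ('e'): freq=2, skip
  Position 2 ('c'): freq=2, skip
  Position 3 ('c'): freq=2, skip
  Position 4 ('d'): freq=2, skip
  Position 5 ('d'): freq=2, skip
  Position 6 ('b'): unique! => answer = 6

6


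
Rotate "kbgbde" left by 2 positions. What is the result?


Input: "kbgbde", rotate left by 2
First 2 characters: "kb"
Remaining characters: "gbde"
Concatenate remaining + first: "gbde" + "kb" = "gbdekb"

gbdekb


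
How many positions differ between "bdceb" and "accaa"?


Comparing "bdceb" and "accaa" position by position:
  Position 0: 'b' vs 'a' => DIFFER
  Position 1: 'd' vs 'c' => DIFFER
  Position 2: 'c' vs 'c' => same
  Position 3: 'e' vs 'a' => DIFFER
  Position 4: 'b' vs 'a' => DIFFER
Positions that differ: 4

4


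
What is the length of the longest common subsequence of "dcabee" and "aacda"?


LCS of "dcabee" and "aacda"
DP table:
           a    a    c    d    a
      0    0    0    0    0    0
  d   0    0    0    0    1    1
  c   0    0    0    1    1    1
  a   0    1    1    1    1    2
  b   0    1    1    1    1    2
  e   0    1    1    1    1    2
  e   0    1    1    1    1    2
LCS length = dp[6][5] = 2

2


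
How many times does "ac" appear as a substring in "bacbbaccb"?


Searching for "ac" in "bacbbaccb"
Scanning each position:
  Position 0: "ba" => no
  Position 1: "ac" => MATCH
  Position 2: "cb" => no
  Position 3: "bb" => no
  Position 4: "ba" => no
  Position 5: "ac" => MATCH
  Position 6: "cc" => no
  Position 7: "cb" => no
Total occurrences: 2

2


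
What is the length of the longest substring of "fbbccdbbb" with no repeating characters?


Input: "fbbccdbbb"
Sliding window (track last position of each char):
  Position 0 ('f'): window [0,0] length 1 -- new best
  Position 1 ('b'): window [0,1] length 2 -- new best
  Position 2 ('b'): repeat (last at 1), move window start to 2
  Position 2 ('b'): window [2,2] length 1
  Position 3 ('c'): window [2,3] length 2
  Position 4 ('c'): repeat (last at 3), move window start to 4
  Position 4 ('c'): window [4,4] length 1
  Position 5 ('d'): window [4,5] length 2
  Position 6 ('b'): window [4,6] length 3 -- new best
  Position 7 ('b'): repeat (last at 6), move window start to 7
  Position 7 ('b'): window [7,7] length 1
  Position 8 ('b'): repeat (last at 7), move window start to 8
  Position 8 ('b'): window [8,8] length 1
Longest substring with no repeats: "cdb" with length 3

3


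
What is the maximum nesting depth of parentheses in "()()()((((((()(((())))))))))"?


Input: "()()()((((((()(((())))))))))"
Tracking depth:
  Position 0 '(': depth becomes 1
  Position 1 ')': depth becomes 0
  Position 2 '(': depth becomes 1
  Position 3 ')': depth becomes 0
  Position 4 '(': depth becomes 1
  Position 5 ')': depth becomes 0
  Position 6 '(': depth becomes 1
  Position 7 '(': depth becomes 2
  Position 8 '(': depth becomes 3
  Position 9 '(': depth becomes 4
  Position 10 '(': depth becomes 5
  Position 11 '(': depth becomes 6
  Position 12 '(': depth becomes 7
  Position 13 ')': depth becomes 6
  Position 14 '(': depth becomes 7
  Position 15 '(': depth becomes 8
  Position 16 '(': depth becomes 9
  Position 17 '(': depth becomes 10
  Position 18 ')': depth becomes 9
  Position 19 ')': depth becomes 8
  Position 20 ')': depth becomes 7
  Position 21 ')': depth becomes 6
  Position 22 ')': depth becomes 5
  Position 23 ')': depth becomes 4
  Position 24 ')': depth becomes 3
  Position 25 ')': depth becomes 2
  Position 26 ')': depth becomes 1
  Position 27 ')': depth becomes 0
Maximum depth reached: 10

10


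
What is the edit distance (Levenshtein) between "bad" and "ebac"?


Computing edit distance: "bad" -> "ebac"
DP table:
           e    b    a    c
      0    1    2    3    4
  b   1    1    1    2    3
  a   2    2    2    1    2
  d   3    3    3    2    2
Edit distance = dp[3][4] = 2

2


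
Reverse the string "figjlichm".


Input: figjlichm
Reading characters right to left:
  Position 8: 'm'
  Position 7: 'h'
  Position 6: 'c'
  Position 5: 'i'
  Position 4: 'l'
  Position 3: 'j'
  Position 2: 'g'
  Position 1: 'i'
  Position 0: 'f'
Reversed: mhciljgif

mhciljgif


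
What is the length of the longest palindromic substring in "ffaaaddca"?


Input: "ffaaaddca"
Checking substrings for palindromes:
  [2:5] "aaa" (len 3) => palindrome
  [0:2] "ff" (len 2) => palindrome
  [2:4] "aa" (len 2) => palindrome
  [3:5] "aa" (len 2) => palindrome
  [5:7] "dd" (len 2) => palindrome
Longest palindromic substring: "aaa" with length 3

3


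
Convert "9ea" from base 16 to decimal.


Input: "9ea" in base 16
Positional expansion:
  Digit '9' (value 9) x 16^2 = 2304
  Digit 'e' (value 14) x 16^1 = 224
  Digit 'a' (value 10) x 16^0 = 10
Sum = 2538

2538


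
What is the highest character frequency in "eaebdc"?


Input: eaebdc
Character counts:
  'a': 1
  'b': 1
  'c': 1
  'd': 1
  'e': 2
Maximum frequency: 2

2


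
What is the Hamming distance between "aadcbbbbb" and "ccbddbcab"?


Comparing "aadcbbbbb" and "ccbddbcab" position by position:
  Position 0: 'a' vs 'c' => differ
  Position 1: 'a' vs 'c' => differ
  Position 2: 'd' vs 'b' => differ
  Position 3: 'c' vs 'd' => differ
  Position 4: 'b' vs 'd' => differ
  Position 5: 'b' vs 'b' => same
  Position 6: 'b' vs 'c' => differ
  Position 7: 'b' vs 'a' => differ
  Position 8: 'b' vs 'b' => same
Total differences (Hamming distance): 7

7


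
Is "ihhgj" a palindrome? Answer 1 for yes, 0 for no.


Input: ihhgj
Reversed: jghhi
  Compare pos 0 ('i') with pos 4 ('j'): MISMATCH
  Compare pos 1 ('h') with pos 3 ('g'): MISMATCH
Result: not a palindrome

0


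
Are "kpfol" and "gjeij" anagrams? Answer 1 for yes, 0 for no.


Strings: "kpfol", "gjeij"
Sorted first:  fklop
Sorted second: egijj
Differ at position 0: 'f' vs 'e' => not anagrams

0


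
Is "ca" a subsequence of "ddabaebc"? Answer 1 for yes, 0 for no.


Check if "ca" is a subsequence of "ddabaebc"
Greedy scan:
  Position 0 ('d'): no match needed
  Position 1 ('d'): no match needed
  Position 2 ('a'): no match needed
  Position 3 ('b'): no match needed
  Position 4 ('a'): no match needed
  Position 5 ('e'): no match needed
  Position 6 ('b'): no match needed
  Position 7 ('c'): matches sub[0] = 'c'
Only matched 1/2 characters => not a subsequence

0


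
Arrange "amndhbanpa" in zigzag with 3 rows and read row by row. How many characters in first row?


Zigzag "amndhbanpa" into 3 rows:
Placing characters:
  'a' => row 0
  'm' => row 1
  'n' => row 2
  'd' => row 1
  'h' => row 0
  'b' => row 1
  'a' => row 2
  'n' => row 1
  'p' => row 0
  'a' => row 1
Rows:
  Row 0: "ahp"
  Row 1: "mdbna"
  Row 2: "na"
First row length: 3

3


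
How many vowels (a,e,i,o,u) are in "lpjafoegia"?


Input: lpjafoegia
Checking each character:
  'l' at position 0: consonant
  'p' at position 1: consonant
  'j' at position 2: consonant
  'a' at position 3: vowel (running total: 1)
  'f' at position 4: consonant
  'o' at position 5: vowel (running total: 2)
  'e' at position 6: vowel (running total: 3)
  'g' at position 7: consonant
  'i' at position 8: vowel (running total: 4)
  'a' at position 9: vowel (running total: 5)
Total vowels: 5

5


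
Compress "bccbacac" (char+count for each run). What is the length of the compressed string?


Input: bccbacac
Runs:
  'b' x 1 => "b1"
  'c' x 2 => "c2"
  'b' x 1 => "b1"
  'a' x 1 => "a1"
  'c' x 1 => "c1"
  'a' x 1 => "a1"
  'c' x 1 => "c1"
Compressed: "b1c2b1a1c1a1c1"
Compressed length: 14

14


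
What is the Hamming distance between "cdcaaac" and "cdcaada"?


Comparing "cdcaaac" and "cdcaada" position by position:
  Position 0: 'c' vs 'c' => same
  Position 1: 'd' vs 'd' => same
  Position 2: 'c' vs 'c' => same
  Position 3: 'a' vs 'a' => same
  Position 4: 'a' vs 'a' => same
  Position 5: 'a' vs 'd' => differ
  Position 6: 'c' vs 'a' => differ
Total differences (Hamming distance): 2

2


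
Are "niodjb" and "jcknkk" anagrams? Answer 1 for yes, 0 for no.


Strings: "niodjb", "jcknkk"
Sorted first:  bdijno
Sorted second: cjkkkn
Differ at position 0: 'b' vs 'c' => not anagrams

0


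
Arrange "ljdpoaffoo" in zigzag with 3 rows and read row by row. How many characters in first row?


Zigzag "ljdpoaffoo" into 3 rows:
Placing characters:
  'l' => row 0
  'j' => row 1
  'd' => row 2
  'p' => row 1
  'o' => row 0
  'a' => row 1
  'f' => row 2
  'f' => row 1
  'o' => row 0
  'o' => row 1
Rows:
  Row 0: "loo"
  Row 1: "jpafo"
  Row 2: "df"
First row length: 3

3


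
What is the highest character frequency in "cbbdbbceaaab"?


Input: cbbdbbceaaab
Character counts:
  'a': 3
  'b': 5
  'c': 2
  'd': 1
  'e': 1
Maximum frequency: 5

5


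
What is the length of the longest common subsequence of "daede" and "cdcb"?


LCS of "daede" and "cdcb"
DP table:
           c    d    c    b
      0    0    0    0    0
  d   0    0    1    1    1
  a   0    0    1    1    1
  e   0    0    1    1    1
  d   0    0    1    1    1
  e   0    0    1    1    1
LCS length = dp[5][4] = 1

1


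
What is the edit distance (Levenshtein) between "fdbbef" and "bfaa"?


Computing edit distance: "fdbbef" -> "bfaa"
DP table:
           b    f    a    a
      0    1    2    3    4
  f   1    1    1    2    3
  d   2    2    2    2    3
  b   3    2    3    3    3
  b   4    3    3    4    4
  e   5    4    4    4    5
  f   6    5    4    5    5
Edit distance = dp[6][4] = 5

5


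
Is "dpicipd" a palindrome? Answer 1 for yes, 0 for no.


Input: dpicipd
Reversed: dpicipd
  Compare pos 0 ('d') with pos 6 ('d'): match
  Compare pos 1 ('p') with pos 5 ('p'): match
  Compare pos 2 ('i') with pos 4 ('i'): match
Result: palindrome

1


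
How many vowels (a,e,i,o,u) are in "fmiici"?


Input: fmiici
Checking each character:
  'f' at position 0: consonant
  'm' at position 1: consonant
  'i' at position 2: vowel (running total: 1)
  'i' at position 3: vowel (running total: 2)
  'c' at position 4: consonant
  'i' at position 5: vowel (running total: 3)
Total vowels: 3

3


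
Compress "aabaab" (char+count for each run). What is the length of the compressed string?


Input: aabaab
Runs:
  'a' x 2 => "a2"
  'b' x 1 => "b1"
  'a' x 2 => "a2"
  'b' x 1 => "b1"
Compressed: "a2b1a2b1"
Compressed length: 8

8


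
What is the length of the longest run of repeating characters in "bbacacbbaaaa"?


Input: "bbacacbbaaaa"
Scanning for longest run:
  Position 1 ('b'): continues run of 'b', length=2
  Position 2 ('a'): new char, reset run to 1
  Position 3 ('c'): new char, reset run to 1
  Position 4 ('a'): new char, reset run to 1
  Position 5 ('c'): new char, reset run to 1
  Position 6 ('b'): new char, reset run to 1
  Position 7 ('b'): continues run of 'b', length=2
  Position 8 ('a'): new char, reset run to 1
  Position 9 ('a'): continues run of 'a', length=2
  Position 10 ('a'): continues run of 'a', length=3
  Position 11 ('a'): continues run of 'a', length=4
Longest run: 'a' with length 4

4


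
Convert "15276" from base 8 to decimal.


Input: "15276" in base 8
Positional expansion:
  Digit '1' (value 1) x 8^4 = 4096
  Digit '5' (value 5) x 8^3 = 2560
  Digit '2' (value 2) x 8^2 = 128
  Digit '7' (value 7) x 8^1 = 56
  Digit '6' (value 6) x 8^0 = 6
Sum = 6846

6846


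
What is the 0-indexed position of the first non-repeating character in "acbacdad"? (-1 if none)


Input: acbacdad
Character frequencies:
  'a': 3
  'b': 1
  'c': 2
  'd': 2
Scanning left to right for freq == 1:
  Position 0 ('a'): freq=3, skip
  Position 1 ('c'): freq=2, skip
  Position 2 ('b'): unique! => answer = 2

2


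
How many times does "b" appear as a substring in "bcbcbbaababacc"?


Searching for "b" in "bcbcbbaababacc"
Scanning each position:
  Position 0: "b" => MATCH
  Position 1: "c" => no
  Position 2: "b" => MATCH
  Position 3: "c" => no
  Position 4: "b" => MATCH
  Position 5: "b" => MATCH
  Position 6: "a" => no
  Position 7: "a" => no
  Position 8: "b" => MATCH
  Position 9: "a" => no
  Position 10: "b" => MATCH
  Position 11: "a" => no
  Position 12: "c" => no
  Position 13: "c" => no
Total occurrences: 6

6


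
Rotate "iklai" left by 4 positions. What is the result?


Input: "iklai", rotate left by 4
First 4 characters: "ikla"
Remaining characters: "i"
Concatenate remaining + first: "i" + "ikla" = "iikla"

iikla


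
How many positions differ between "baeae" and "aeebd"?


Comparing "baeae" and "aeebd" position by position:
  Position 0: 'b' vs 'a' => DIFFER
  Position 1: 'a' vs 'e' => DIFFER
  Position 2: 'e' vs 'e' => same
  Position 3: 'a' vs 'b' => DIFFER
  Position 4: 'e' vs 'd' => DIFFER
Positions that differ: 4

4


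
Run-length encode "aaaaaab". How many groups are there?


Input: aaaaaab
Scanning for consecutive runs:
  Group 1: 'a' x 6 (positions 0-5)
  Group 2: 'b' x 1 (positions 6-6)
Total groups: 2

2


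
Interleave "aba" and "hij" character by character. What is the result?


Interleaving "aba" and "hij":
  Position 0: 'a' from first, 'h' from second => "ah"
  Position 1: 'b' from first, 'i' from second => "bi"
  Position 2: 'a' from first, 'j' from second => "aj"
Result: ahbiaj

ahbiaj


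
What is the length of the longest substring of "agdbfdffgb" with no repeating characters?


Input: "agdbfdffgb"
Sliding window (track last position of each char):
  Position 0 ('a'): window [0,0] length 1 -- new best
  Position 1 ('g'): window [0,1] length 2 -- new best
  Position 2 ('d'): window [0,2] length 3 -- new best
  Position 3 ('b'): window [0,3] length 4 -- new best
  Position 4 ('f'): window [0,4] length 5 -- new best
  Position 5 ('d'): repeat (last at 2), move window start to 3
  Position 5 ('d'): window [3,5] length 3
  Position 6 ('f'): repeat (last at 4), move window start to 5
  Position 6 ('f'): window [5,6] length 2
  Position 7 ('f'): repeat (last at 6), move window start to 7
  Position 7 ('f'): window [7,7] length 1
  Position 8 ('g'): window [7,8] length 2
  Position 9 ('b'): window [7,9] length 3
Longest substring with no repeats: "agdbf" with length 5

5


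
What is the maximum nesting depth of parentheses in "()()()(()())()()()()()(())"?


Input: "()()()(()())()()()()()(())"
Tracking depth:
  Position 0 '(': depth becomes 1
  Position 1 ')': depth becomes 0
  Position 2 '(': depth becomes 1
  Position 3 ')': depth becomes 0
  Position 4 '(': depth becomes 1
  Position 5 ')': depth becomes 0
  Position 6 '(': depth becomes 1
  Position 7 '(': depth becomes 2
  Position 8 ')': depth becomes 1
  Position 9 '(': depth becomes 2
  Position 10 ')': depth becomes 1
  Position 11 ')': depth becomes 0
  Position 12 '(': depth becomes 1
  Position 13 ')': depth becomes 0
  Position 14 '(': depth becomes 1
  Position 15 ')': depth becomes 0
  Position 16 '(': depth becomes 1
  Position 17 ')': depth becomes 0
  Position 18 '(': depth becomes 1
  Position 19 ')': depth becomes 0
  Position 20 '(': depth becomes 1
  Position 21 ')': depth becomes 0
  Position 22 '(': depth becomes 1
  Position 23 '(': depth becomes 2
  Position 24 ')': depth becomes 1
  Position 25 ')': depth becomes 0
Maximum depth reached: 2

2


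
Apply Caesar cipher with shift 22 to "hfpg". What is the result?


Caesar cipher: shift "hfpg" by 22
  'h' (pos 7) + 22 = pos 3 = 'd'
  'f' (pos 5) + 22 = pos 1 = 'b'
  'p' (pos 15) + 22 = pos 11 = 'l'
  'g' (pos 6) + 22 = pos 2 = 'c'
Result: dblc

dblc


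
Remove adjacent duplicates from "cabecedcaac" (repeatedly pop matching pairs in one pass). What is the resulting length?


Input: cabecedcaac
Stack-based adjacent duplicate removal:
  Read 'c': push. Stack: c
  Read 'a': push. Stack: ca
  Read 'b': push. Stack: cab
  Read 'e': push. Stack: cabe
  Read 'c': push. Stack: cabec
  Read 'e': push. Stack: cabece
  Read 'd': push. Stack: cabeced
  Read 'c': push. Stack: cabecedc
  Read 'a': push. Stack: cabecedca
  Read 'a': matches stack top 'a' => pop. Stack: cabecedc
  Read 'c': matches stack top 'c' => pop. Stack: cabeced
Final stack: "cabeced" (length 7)

7


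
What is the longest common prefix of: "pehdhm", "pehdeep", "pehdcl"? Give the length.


Words: pehdhm, pehdeep, pehdcl
  Position 0: all 'p' => match
  Position 1: all 'e' => match
  Position 2: all 'h' => match
  Position 3: all 'd' => match
  Position 4: ('h', 'e', 'c') => mismatch, stop
LCP = "pehd" (length 4)

4


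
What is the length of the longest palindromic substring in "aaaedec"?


Input: "aaaedec"
Checking substrings for palindromes:
  [0:3] "aaa" (len 3) => palindrome
  [3:6] "ede" (len 3) => palindrome
  [0:2] "aa" (len 2) => palindrome
  [1:3] "aa" (len 2) => palindrome
Longest palindromic substring: "aaa" with length 3

3


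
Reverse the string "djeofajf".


Input: djeofajf
Reading characters right to left:
  Position 7: 'f'
  Position 6: 'j'
  Position 5: 'a'
  Position 4: 'f'
  Position 3: 'o'
  Position 2: 'e'
  Position 1: 'j'
  Position 0: 'd'
Reversed: fjafoejd

fjafoejd


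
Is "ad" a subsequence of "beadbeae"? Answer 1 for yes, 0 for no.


Check if "ad" is a subsequence of "beadbeae"
Greedy scan:
  Position 0 ('b'): no match needed
  Position 1 ('e'): no match needed
  Position 2 ('a'): matches sub[0] = 'a'
  Position 3 ('d'): matches sub[1] = 'd'
  Position 4 ('b'): no match needed
  Position 5 ('e'): no match needed
  Position 6 ('a'): no match needed
  Position 7 ('e'): no match needed
All 2 characters matched => is a subsequence

1


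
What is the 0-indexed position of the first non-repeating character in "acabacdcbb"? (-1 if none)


Input: acabacdcbb
Character frequencies:
  'a': 3
  'b': 3
  'c': 3
  'd': 1
Scanning left to right for freq == 1:
  Position 0 ('a'): freq=3, skip
  Position 1 ('c'): freq=3, skip
  Position 2 ('a'): freq=3, skip
  Position 3 ('b'): freq=3, skip
  Position 4 ('a'): freq=3, skip
  Position 5 ('c'): freq=3, skip
  Position 6 ('d'): unique! => answer = 6

6


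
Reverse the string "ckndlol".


Input: ckndlol
Reading characters right to left:
  Position 6: 'l'
  Position 5: 'o'
  Position 4: 'l'
  Position 3: 'd'
  Position 2: 'n'
  Position 1: 'k'
  Position 0: 'c'
Reversed: loldnkc

loldnkc


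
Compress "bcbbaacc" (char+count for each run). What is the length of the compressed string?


Input: bcbbaacc
Runs:
  'b' x 1 => "b1"
  'c' x 1 => "c1"
  'b' x 2 => "b2"
  'a' x 2 => "a2"
  'c' x 2 => "c2"
Compressed: "b1c1b2a2c2"
Compressed length: 10

10


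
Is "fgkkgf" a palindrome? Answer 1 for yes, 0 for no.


Input: fgkkgf
Reversed: fgkkgf
  Compare pos 0 ('f') with pos 5 ('f'): match
  Compare pos 1 ('g') with pos 4 ('g'): match
  Compare pos 2 ('k') with pos 3 ('k'): match
Result: palindrome

1


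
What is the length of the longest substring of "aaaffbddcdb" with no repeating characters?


Input: "aaaffbddcdb"
Sliding window (track last position of each char):
  Position 0 ('a'): window [0,0] length 1 -- new best
  Position 1 ('a'): repeat (last at 0), move window start to 1
  Position 1 ('a'): window [1,1] length 1
  Position 2 ('a'): repeat (last at 1), move window start to 2
  Position 2 ('a'): window [2,2] length 1
  Position 3 ('f'): window [2,3] length 2 -- new best
  Position 4 ('f'): repeat (last at 3), move window start to 4
  Position 4 ('f'): window [4,4] length 1
  Position 5 ('b'): window [4,5] length 2
  Position 6 ('d'): window [4,6] length 3 -- new best
  Position 7 ('d'): repeat (last at 6), move window start to 7
  Position 7 ('d'): window [7,7] length 1
  Position 8 ('c'): window [7,8] length 2
  Position 9 ('d'): repeat (last at 7), move window start to 8
  Position 9 ('d'): window [8,9] length 2
  Position 10 ('b'): window [8,10] length 3
Longest substring with no repeats: "fbd" with length 3

3


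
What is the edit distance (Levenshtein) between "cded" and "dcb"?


Computing edit distance: "cded" -> "dcb"
DP table:
           d    c    b
      0    1    2    3
  c   1    1    1    2
  d   2    1    2    2
  e   3    2    2    3
  d   4    3    3    3
Edit distance = dp[4][3] = 3

3


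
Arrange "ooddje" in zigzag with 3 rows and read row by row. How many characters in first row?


Zigzag "ooddje" into 3 rows:
Placing characters:
  'o' => row 0
  'o' => row 1
  'd' => row 2
  'd' => row 1
  'j' => row 0
  'e' => row 1
Rows:
  Row 0: "oj"
  Row 1: "ode"
  Row 2: "d"
First row length: 2

2


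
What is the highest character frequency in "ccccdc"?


Input: ccccdc
Character counts:
  'c': 5
  'd': 1
Maximum frequency: 5

5


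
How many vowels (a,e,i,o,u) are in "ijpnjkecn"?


Input: ijpnjkecn
Checking each character:
  'i' at position 0: vowel (running total: 1)
  'j' at position 1: consonant
  'p' at position 2: consonant
  'n' at position 3: consonant
  'j' at position 4: consonant
  'k' at position 5: consonant
  'e' at position 6: vowel (running total: 2)
  'c' at position 7: consonant
  'n' at position 8: consonant
Total vowels: 2

2


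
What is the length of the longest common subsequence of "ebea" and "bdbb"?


LCS of "ebea" and "bdbb"
DP table:
           b    d    b    b
      0    0    0    0    0
  e   0    0    0    0    0
  b   0    1    1    1    1
  e   0    1    1    1    1
  a   0    1    1    1    1
LCS length = dp[4][4] = 1

1


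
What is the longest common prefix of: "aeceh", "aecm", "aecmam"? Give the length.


Words: aeceh, aecm, aecmam
  Position 0: all 'a' => match
  Position 1: all 'e' => match
  Position 2: all 'c' => match
  Position 3: ('e', 'm', 'm') => mismatch, stop
LCP = "aec" (length 3)

3


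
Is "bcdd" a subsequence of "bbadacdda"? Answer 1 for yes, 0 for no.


Check if "bcdd" is a subsequence of "bbadacdda"
Greedy scan:
  Position 0 ('b'): matches sub[0] = 'b'
  Position 1 ('b'): no match needed
  Position 2 ('a'): no match needed
  Position 3 ('d'): no match needed
  Position 4 ('a'): no match needed
  Position 5 ('c'): matches sub[1] = 'c'
  Position 6 ('d'): matches sub[2] = 'd'
  Position 7 ('d'): matches sub[3] = 'd'
  Position 8 ('a'): no match needed
All 4 characters matched => is a subsequence

1


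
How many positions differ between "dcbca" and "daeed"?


Comparing "dcbca" and "daeed" position by position:
  Position 0: 'd' vs 'd' => same
  Position 1: 'c' vs 'a' => DIFFER
  Position 2: 'b' vs 'e' => DIFFER
  Position 3: 'c' vs 'e' => DIFFER
  Position 4: 'a' vs 'd' => DIFFER
Positions that differ: 4

4


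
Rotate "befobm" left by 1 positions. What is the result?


Input: "befobm", rotate left by 1
First 1 characters: "b"
Remaining characters: "efobm"
Concatenate remaining + first: "efobm" + "b" = "efobmb"

efobmb


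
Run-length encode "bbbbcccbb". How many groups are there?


Input: bbbbcccbb
Scanning for consecutive runs:
  Group 1: 'b' x 4 (positions 0-3)
  Group 2: 'c' x 3 (positions 4-6)
  Group 3: 'b' x 2 (positions 7-8)
Total groups: 3

3


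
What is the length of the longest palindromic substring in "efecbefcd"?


Input: "efecbefcd"
Checking substrings for palindromes:
  [0:3] "efe" (len 3) => palindrome
Longest palindromic substring: "efe" with length 3

3


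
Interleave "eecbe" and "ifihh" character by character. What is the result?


Interleaving "eecbe" and "ifihh":
  Position 0: 'e' from first, 'i' from second => "ei"
  Position 1: 'e' from first, 'f' from second => "ef"
  Position 2: 'c' from first, 'i' from second => "ci"
  Position 3: 'b' from first, 'h' from second => "bh"
  Position 4: 'e' from first, 'h' from second => "eh"
Result: eiefcibheh

eiefcibheh


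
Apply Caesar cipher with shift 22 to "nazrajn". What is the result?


Caesar cipher: shift "nazrajn" by 22
  'n' (pos 13) + 22 = pos 9 = 'j'
  'a' (pos 0) + 22 = pos 22 = 'w'
  'z' (pos 25) + 22 = pos 21 = 'v'
  'r' (pos 17) + 22 = pos 13 = 'n'
  'a' (pos 0) + 22 = pos 22 = 'w'
  'j' (pos 9) + 22 = pos 5 = 'f'
  'n' (pos 13) + 22 = pos 9 = 'j'
Result: jwvnwfj

jwvnwfj


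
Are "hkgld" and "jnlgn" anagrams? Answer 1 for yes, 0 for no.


Strings: "hkgld", "jnlgn"
Sorted first:  dghkl
Sorted second: gjlnn
Differ at position 0: 'd' vs 'g' => not anagrams

0


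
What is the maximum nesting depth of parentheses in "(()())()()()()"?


Input: "(()())()()()()"
Tracking depth:
  Position 0 '(': depth becomes 1
  Position 1 '(': depth becomes 2
  Position 2 ')': depth becomes 1
  Position 3 '(': depth becomes 2
  Position 4 ')': depth becomes 1
  Position 5 ')': depth becomes 0
  Position 6 '(': depth becomes 1
  Position 7 ')': depth becomes 0
  Position 8 '(': depth becomes 1
  Position 9 ')': depth becomes 0
  Position 10 '(': depth becomes 1
  Position 11 ')': depth becomes 0
  Position 12 '(': depth becomes 1
  Position 13 ')': depth becomes 0
Maximum depth reached: 2

2


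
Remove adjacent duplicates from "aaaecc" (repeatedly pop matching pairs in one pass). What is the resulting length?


Input: aaaecc
Stack-based adjacent duplicate removal:
  Read 'a': push. Stack: a
  Read 'a': matches stack top 'a' => pop. Stack: (empty)
  Read 'a': push. Stack: a
  Read 'e': push. Stack: ae
  Read 'c': push. Stack: aec
  Read 'c': matches stack top 'c' => pop. Stack: ae
Final stack: "ae" (length 2)

2


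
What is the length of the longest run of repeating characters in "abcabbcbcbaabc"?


Input: "abcabbcbcbaabc"
Scanning for longest run:
  Position 1 ('b'): new char, reset run to 1
  Position 2 ('c'): new char, reset run to 1
  Position 3 ('a'): new char, reset run to 1
  Position 4 ('b'): new char, reset run to 1
  Position 5 ('b'): continues run of 'b', length=2
  Position 6 ('c'): new char, reset run to 1
  Position 7 ('b'): new char, reset run to 1
  Position 8 ('c'): new char, reset run to 1
  Position 9 ('b'): new char, reset run to 1
  Position 10 ('a'): new char, reset run to 1
  Position 11 ('a'): continues run of 'a', length=2
  Position 12 ('b'): new char, reset run to 1
  Position 13 ('c'): new char, reset run to 1
Longest run: 'b' with length 2

2


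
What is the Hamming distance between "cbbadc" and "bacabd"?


Comparing "cbbadc" and "bacabd" position by position:
  Position 0: 'c' vs 'b' => differ
  Position 1: 'b' vs 'a' => differ
  Position 2: 'b' vs 'c' => differ
  Position 3: 'a' vs 'a' => same
  Position 4: 'd' vs 'b' => differ
  Position 5: 'c' vs 'd' => differ
Total differences (Hamming distance): 5

5


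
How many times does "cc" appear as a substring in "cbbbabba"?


Searching for "cc" in "cbbbabba"
Scanning each position:
  Position 0: "cb" => no
  Position 1: "bb" => no
  Position 2: "bb" => no
  Position 3: "ba" => no
  Position 4: "ab" => no
  Position 5: "bb" => no
  Position 6: "ba" => no
Total occurrences: 0

0
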